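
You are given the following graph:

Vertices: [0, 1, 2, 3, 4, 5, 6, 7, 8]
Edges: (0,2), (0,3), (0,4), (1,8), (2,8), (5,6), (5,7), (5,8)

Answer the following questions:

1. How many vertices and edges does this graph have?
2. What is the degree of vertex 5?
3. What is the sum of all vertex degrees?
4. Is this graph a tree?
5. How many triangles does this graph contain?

Count: 9 vertices, 8 edges.
Vertex 5 has neighbors [6, 7, 8], degree = 3.
Handshaking lemma: 2 * 8 = 16.
A graph is a tree iff it is connected and has exactly n-1 edges. This graph is connected (all 9 vertices in one component) and has 9-1 = 8 edges. It is a tree.
Number of triangles = 0.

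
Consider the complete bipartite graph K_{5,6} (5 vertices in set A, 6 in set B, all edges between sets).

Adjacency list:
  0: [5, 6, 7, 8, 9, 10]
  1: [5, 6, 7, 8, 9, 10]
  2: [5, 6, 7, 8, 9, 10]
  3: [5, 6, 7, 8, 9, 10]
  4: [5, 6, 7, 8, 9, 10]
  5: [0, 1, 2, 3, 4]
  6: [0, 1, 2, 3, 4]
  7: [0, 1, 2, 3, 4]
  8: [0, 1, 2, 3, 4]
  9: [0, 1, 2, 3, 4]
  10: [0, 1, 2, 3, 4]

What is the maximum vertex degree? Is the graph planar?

Set-A vertices have degree 6; set-B vertices have degree 5. Maximum degree = max(5,6) = 6.
K_{5,6} contains K_{3,3} as a subgraph (since both sides have >= 3 vertices); by Kuratowski's theorem it is not planar.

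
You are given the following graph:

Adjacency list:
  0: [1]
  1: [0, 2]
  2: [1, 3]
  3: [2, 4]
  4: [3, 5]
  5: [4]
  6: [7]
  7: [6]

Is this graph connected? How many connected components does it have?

Checking connectivity: the graph has 2 connected component(s).
Components: [[0, 1, 2, 3, 4, 5], [6, 7]]. The graph is NOT connected.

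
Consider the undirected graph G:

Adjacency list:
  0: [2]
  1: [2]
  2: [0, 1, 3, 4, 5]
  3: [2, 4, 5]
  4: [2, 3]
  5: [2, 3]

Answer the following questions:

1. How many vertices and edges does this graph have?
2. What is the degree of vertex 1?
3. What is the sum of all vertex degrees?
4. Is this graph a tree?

Count: 6 vertices, 7 edges.
Vertex 1 has neighbors [2], degree = 1.
Handshaking lemma: 2 * 7 = 14.
A tree on 6 vertices has 5 edges. This graph has 7 edges (2 extra). Not a tree.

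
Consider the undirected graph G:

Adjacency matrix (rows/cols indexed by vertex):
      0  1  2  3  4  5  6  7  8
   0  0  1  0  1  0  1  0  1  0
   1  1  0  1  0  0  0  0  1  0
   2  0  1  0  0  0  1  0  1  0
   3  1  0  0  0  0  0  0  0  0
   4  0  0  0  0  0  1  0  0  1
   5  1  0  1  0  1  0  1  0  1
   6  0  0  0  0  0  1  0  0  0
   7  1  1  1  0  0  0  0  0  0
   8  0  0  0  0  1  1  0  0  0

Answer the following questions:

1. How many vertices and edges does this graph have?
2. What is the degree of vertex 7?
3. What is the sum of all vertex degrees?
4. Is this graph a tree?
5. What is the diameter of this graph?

Count: 9 vertices, 12 edges.
Vertex 7 has neighbors [0, 1, 2], degree = 3.
Handshaking lemma: 2 * 12 = 24.
A tree on 9 vertices has 8 edges. This graph has 12 edges (4 extra). Not a tree.
Diameter (longest shortest path) = 3.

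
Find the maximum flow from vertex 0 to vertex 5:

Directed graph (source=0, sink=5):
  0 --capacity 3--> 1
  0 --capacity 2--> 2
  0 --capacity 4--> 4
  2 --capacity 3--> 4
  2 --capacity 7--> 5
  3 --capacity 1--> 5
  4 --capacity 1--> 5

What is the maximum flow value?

Computing max flow:
  Flow on (0->2): 2/2
  Flow on (0->4): 1/4
  Flow on (2->5): 2/7
  Flow on (4->5): 1/1
Maximum flow = 3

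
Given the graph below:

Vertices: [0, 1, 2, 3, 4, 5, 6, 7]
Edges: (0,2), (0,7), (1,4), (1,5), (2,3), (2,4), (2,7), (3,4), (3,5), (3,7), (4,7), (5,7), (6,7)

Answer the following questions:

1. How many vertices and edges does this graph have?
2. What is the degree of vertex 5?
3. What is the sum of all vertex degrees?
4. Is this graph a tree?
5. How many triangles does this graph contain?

Count: 8 vertices, 13 edges.
Vertex 5 has neighbors [1, 3, 7], degree = 3.
Handshaking lemma: 2 * 13 = 26.
A tree on 8 vertices has 7 edges. This graph has 13 edges (6 extra). Not a tree.
Number of triangles = 6.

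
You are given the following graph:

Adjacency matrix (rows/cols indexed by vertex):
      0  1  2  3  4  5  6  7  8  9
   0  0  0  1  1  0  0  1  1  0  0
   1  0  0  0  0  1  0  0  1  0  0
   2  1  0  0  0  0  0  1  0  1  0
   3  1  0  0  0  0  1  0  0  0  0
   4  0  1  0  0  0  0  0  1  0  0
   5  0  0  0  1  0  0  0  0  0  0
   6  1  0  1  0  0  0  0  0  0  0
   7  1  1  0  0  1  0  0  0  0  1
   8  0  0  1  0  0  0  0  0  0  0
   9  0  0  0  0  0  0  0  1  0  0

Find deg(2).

Vertex 2 has neighbors [0, 6, 8], so deg(2) = 3.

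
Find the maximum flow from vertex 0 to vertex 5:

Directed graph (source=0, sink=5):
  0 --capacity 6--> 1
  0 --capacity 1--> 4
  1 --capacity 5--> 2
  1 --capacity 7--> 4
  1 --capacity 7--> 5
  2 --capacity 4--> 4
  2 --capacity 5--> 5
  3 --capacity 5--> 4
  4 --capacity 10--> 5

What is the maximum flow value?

Computing max flow:
  Flow on (0->1): 6/6
  Flow on (0->4): 1/1
  Flow on (1->5): 6/7
  Flow on (4->5): 1/10
Maximum flow = 7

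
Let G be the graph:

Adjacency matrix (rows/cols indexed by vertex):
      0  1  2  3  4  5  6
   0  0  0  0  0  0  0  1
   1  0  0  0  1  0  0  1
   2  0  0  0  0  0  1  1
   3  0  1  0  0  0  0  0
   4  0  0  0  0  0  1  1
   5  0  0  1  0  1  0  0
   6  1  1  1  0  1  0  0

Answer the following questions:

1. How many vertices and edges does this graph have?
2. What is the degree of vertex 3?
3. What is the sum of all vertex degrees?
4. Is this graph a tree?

Count: 7 vertices, 7 edges.
Vertex 3 has neighbors [1], degree = 1.
Handshaking lemma: 2 * 7 = 14.
A tree on 7 vertices has 6 edges. This graph has 7 edges (1 extra). Not a tree.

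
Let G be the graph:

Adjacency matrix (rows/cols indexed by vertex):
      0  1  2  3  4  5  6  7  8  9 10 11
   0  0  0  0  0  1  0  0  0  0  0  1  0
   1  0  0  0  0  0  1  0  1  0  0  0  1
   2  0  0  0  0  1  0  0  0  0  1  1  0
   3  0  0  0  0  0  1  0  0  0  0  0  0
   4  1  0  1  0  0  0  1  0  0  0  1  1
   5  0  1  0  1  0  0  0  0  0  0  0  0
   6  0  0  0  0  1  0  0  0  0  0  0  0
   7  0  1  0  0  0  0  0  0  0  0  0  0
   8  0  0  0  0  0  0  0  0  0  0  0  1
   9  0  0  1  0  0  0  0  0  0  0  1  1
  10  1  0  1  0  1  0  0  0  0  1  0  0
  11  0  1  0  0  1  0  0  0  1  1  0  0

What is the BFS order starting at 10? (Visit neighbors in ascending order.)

BFS from vertex 10 (neighbors processed in ascending order):
Visit order: 10, 0, 2, 4, 9, 6, 11, 1, 8, 5, 7, 3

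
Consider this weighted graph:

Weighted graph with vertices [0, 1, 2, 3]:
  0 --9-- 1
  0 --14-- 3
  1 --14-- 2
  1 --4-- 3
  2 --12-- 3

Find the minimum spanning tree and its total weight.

Applying Kruskal's algorithm (sort edges by weight, add if no cycle):
  Add (1,3) w=4
  Add (0,1) w=9
  Add (2,3) w=12
  Skip (0,3) w=14 (creates cycle)
  Skip (1,2) w=14 (creates cycle)
MST weight = 25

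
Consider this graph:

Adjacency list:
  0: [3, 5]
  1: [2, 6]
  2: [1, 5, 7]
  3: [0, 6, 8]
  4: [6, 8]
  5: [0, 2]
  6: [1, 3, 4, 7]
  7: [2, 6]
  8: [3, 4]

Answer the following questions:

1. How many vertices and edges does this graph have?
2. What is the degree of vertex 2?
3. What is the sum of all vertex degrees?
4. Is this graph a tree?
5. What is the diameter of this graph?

Count: 9 vertices, 11 edges.
Vertex 2 has neighbors [1, 5, 7], degree = 3.
Handshaking lemma: 2 * 11 = 22.
A tree on 9 vertices has 8 edges. This graph has 11 edges (3 extra). Not a tree.
Diameter (longest shortest path) = 4.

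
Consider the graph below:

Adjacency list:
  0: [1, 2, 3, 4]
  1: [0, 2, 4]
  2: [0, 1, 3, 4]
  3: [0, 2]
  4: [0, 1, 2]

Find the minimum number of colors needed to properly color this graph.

The graph has a maximum clique of size 4 (lower bound on chromatic number).
A valid 4-coloring: {0: 0, 1: 2, 2: 1, 3: 2, 4: 3}.
Chromatic number = 4.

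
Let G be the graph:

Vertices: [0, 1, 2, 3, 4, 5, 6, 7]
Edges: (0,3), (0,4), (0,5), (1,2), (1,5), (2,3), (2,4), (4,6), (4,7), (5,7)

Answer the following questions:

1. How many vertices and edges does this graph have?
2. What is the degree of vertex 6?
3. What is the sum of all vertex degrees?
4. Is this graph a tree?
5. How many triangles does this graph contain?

Count: 8 vertices, 10 edges.
Vertex 6 has neighbors [4], degree = 1.
Handshaking lemma: 2 * 10 = 20.
A tree on 8 vertices has 7 edges. This graph has 10 edges (3 extra). Not a tree.
Number of triangles = 0.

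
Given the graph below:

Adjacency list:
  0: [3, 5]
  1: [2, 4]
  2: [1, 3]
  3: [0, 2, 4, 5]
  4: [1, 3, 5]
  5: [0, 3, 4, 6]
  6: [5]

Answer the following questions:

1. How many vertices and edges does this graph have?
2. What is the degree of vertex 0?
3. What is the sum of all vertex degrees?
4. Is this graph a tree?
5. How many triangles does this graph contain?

Count: 7 vertices, 9 edges.
Vertex 0 has neighbors [3, 5], degree = 2.
Handshaking lemma: 2 * 9 = 18.
A tree on 7 vertices has 6 edges. This graph has 9 edges (3 extra). Not a tree.
Number of triangles = 2.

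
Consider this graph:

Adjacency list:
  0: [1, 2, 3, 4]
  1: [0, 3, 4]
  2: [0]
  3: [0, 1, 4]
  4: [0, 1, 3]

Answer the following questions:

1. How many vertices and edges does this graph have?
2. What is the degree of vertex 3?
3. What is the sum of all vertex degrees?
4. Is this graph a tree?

Count: 5 vertices, 7 edges.
Vertex 3 has neighbors [0, 1, 4], degree = 3.
Handshaking lemma: 2 * 7 = 14.
A tree on 5 vertices has 4 edges. This graph has 7 edges (3 extra). Not a tree.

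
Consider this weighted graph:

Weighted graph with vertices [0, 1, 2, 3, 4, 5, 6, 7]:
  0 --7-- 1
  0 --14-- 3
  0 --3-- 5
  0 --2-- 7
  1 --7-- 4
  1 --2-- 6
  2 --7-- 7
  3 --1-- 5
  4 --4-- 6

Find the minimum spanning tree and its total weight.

Applying Kruskal's algorithm (sort edges by weight, add if no cycle):
  Add (3,5) w=1
  Add (0,7) w=2
  Add (1,6) w=2
  Add (0,5) w=3
  Add (4,6) w=4
  Add (0,1) w=7
  Skip (1,4) w=7 (creates cycle)
  Add (2,7) w=7
  Skip (0,3) w=14 (creates cycle)
MST weight = 26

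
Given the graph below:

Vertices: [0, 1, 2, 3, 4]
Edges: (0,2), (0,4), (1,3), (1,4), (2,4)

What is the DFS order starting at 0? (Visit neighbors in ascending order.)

DFS from vertex 0 (neighbors processed in ascending order):
Visit order: 0, 2, 4, 1, 3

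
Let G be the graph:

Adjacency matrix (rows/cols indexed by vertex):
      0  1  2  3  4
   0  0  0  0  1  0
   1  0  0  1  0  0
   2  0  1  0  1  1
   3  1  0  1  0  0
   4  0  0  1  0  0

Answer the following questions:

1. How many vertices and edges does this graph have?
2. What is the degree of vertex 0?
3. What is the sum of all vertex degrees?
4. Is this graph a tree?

Count: 5 vertices, 4 edges.
Vertex 0 has neighbors [3], degree = 1.
Handshaking lemma: 2 * 4 = 8.
A graph is a tree iff it is connected and has exactly n-1 edges. This graph is connected (all 5 vertices in one component) and has 5-1 = 4 edges. It is a tree.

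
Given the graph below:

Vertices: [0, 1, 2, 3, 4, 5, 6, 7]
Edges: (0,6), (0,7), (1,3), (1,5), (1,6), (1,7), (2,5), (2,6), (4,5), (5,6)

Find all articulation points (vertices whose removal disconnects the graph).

An articulation point is a vertex whose removal disconnects the graph.
Articulation points: [1, 5]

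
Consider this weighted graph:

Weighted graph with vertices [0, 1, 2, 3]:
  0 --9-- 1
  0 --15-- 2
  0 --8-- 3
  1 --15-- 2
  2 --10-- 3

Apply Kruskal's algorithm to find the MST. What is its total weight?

Applying Kruskal's algorithm (sort edges by weight, add if no cycle):
  Add (0,3) w=8
  Add (0,1) w=9
  Add (2,3) w=10
  Skip (0,2) w=15 (creates cycle)
  Skip (1,2) w=15 (creates cycle)
MST weight = 27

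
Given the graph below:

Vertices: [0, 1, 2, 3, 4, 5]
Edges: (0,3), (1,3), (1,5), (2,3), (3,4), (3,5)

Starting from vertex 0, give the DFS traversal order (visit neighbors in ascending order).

DFS from vertex 0 (neighbors processed in ascending order):
Visit order: 0, 3, 1, 5, 2, 4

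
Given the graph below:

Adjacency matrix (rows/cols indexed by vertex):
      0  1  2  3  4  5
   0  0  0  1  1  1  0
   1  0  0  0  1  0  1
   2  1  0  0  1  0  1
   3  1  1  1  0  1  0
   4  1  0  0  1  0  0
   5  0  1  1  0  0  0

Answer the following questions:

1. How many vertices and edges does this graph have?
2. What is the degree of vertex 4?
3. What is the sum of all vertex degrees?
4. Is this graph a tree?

Count: 6 vertices, 8 edges.
Vertex 4 has neighbors [0, 3], degree = 2.
Handshaking lemma: 2 * 8 = 16.
A tree on 6 vertices has 5 edges. This graph has 8 edges (3 extra). Not a tree.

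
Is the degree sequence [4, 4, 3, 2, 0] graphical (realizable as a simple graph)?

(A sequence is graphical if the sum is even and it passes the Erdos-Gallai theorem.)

Sum of degrees = 13. Sum is odd, so the sequence is NOT graphical.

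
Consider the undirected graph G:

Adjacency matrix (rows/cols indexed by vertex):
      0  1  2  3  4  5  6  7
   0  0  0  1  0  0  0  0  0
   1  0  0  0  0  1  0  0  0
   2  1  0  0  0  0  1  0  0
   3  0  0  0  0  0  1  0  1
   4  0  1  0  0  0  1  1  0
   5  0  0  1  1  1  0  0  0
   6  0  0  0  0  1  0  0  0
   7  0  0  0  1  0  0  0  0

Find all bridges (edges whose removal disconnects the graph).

A bridge is an edge whose removal increases the number of connected components.
Bridges found: (0,2), (1,4), (2,5), (3,5), (3,7), (4,5), (4,6)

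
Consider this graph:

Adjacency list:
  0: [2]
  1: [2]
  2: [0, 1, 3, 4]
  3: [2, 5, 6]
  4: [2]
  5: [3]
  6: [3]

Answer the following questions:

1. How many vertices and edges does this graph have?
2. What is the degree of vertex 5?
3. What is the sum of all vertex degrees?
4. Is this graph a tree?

Count: 7 vertices, 6 edges.
Vertex 5 has neighbors [3], degree = 1.
Handshaking lemma: 2 * 6 = 12.
A graph is a tree iff it is connected and has exactly n-1 edges. This graph is connected (all 7 vertices in one component) and has 7-1 = 6 edges. It is a tree.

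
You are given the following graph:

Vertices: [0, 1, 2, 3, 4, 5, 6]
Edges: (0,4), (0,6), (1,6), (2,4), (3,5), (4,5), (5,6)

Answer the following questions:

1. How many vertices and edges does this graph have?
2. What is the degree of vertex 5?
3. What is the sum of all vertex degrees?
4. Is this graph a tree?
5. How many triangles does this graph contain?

Count: 7 vertices, 7 edges.
Vertex 5 has neighbors [3, 4, 6], degree = 3.
Handshaking lemma: 2 * 7 = 14.
A tree on 7 vertices has 6 edges. This graph has 7 edges (1 extra). Not a tree.
Number of triangles = 0.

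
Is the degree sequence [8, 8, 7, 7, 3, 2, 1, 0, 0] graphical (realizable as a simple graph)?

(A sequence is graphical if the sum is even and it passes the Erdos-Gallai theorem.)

Sum of degrees = 36. Sum is even but fails Erdos-Gallai. The sequence is NOT graphical.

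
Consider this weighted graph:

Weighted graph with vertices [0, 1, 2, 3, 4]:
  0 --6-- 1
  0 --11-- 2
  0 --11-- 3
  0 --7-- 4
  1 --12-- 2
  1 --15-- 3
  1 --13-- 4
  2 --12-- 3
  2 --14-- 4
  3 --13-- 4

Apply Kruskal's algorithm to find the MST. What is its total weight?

Applying Kruskal's algorithm (sort edges by weight, add if no cycle):
  Add (0,1) w=6
  Add (0,4) w=7
  Add (0,3) w=11
  Add (0,2) w=11
  Skip (1,2) w=12 (creates cycle)
  Skip (2,3) w=12 (creates cycle)
  Skip (1,4) w=13 (creates cycle)
  Skip (3,4) w=13 (creates cycle)
  Skip (2,4) w=14 (creates cycle)
  Skip (1,3) w=15 (creates cycle)
MST weight = 35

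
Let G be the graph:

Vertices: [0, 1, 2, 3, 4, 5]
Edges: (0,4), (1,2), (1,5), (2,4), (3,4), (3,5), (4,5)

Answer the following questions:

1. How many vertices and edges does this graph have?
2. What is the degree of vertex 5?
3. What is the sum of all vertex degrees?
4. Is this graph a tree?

Count: 6 vertices, 7 edges.
Vertex 5 has neighbors [1, 3, 4], degree = 3.
Handshaking lemma: 2 * 7 = 14.
A tree on 6 vertices has 5 edges. This graph has 7 edges (2 extra). Not a tree.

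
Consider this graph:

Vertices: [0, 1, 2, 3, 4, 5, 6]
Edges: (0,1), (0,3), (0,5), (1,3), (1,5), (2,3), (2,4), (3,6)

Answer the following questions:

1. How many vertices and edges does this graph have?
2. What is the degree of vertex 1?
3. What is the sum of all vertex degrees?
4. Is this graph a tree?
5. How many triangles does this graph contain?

Count: 7 vertices, 8 edges.
Vertex 1 has neighbors [0, 3, 5], degree = 3.
Handshaking lemma: 2 * 8 = 16.
A tree on 7 vertices has 6 edges. This graph has 8 edges (2 extra). Not a tree.
Number of triangles = 2.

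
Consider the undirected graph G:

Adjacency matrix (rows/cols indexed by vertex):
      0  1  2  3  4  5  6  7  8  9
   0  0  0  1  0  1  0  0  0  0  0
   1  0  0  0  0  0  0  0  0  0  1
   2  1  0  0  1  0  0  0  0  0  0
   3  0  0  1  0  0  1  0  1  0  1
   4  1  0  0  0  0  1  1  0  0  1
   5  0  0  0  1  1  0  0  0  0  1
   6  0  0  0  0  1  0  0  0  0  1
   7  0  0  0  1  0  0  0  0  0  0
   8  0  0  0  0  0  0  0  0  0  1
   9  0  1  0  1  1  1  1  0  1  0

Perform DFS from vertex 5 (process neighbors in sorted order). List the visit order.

DFS from vertex 5 (neighbors processed in ascending order):
Visit order: 5, 3, 2, 0, 4, 6, 9, 1, 8, 7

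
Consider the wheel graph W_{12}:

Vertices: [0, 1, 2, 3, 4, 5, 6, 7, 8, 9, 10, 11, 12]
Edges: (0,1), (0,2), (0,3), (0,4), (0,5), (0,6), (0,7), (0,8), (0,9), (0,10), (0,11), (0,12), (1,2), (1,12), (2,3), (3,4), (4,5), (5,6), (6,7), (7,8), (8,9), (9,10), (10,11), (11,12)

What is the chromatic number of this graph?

W_{12} = C_{12} plus a hub adjacent to every cycle vertex.
The outer cycle needs 2 colors (even cycle); the hub is adjacent to all of them so needs a fresh color.
Chromatic number = 2 + 1 = 3.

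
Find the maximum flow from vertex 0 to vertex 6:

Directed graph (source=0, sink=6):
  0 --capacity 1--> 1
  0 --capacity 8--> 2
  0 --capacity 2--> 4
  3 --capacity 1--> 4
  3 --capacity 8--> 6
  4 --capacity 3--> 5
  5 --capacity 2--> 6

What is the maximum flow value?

Computing max flow:
  Flow on (0->4): 2/2
  Flow on (4->5): 2/3
  Flow on (5->6): 2/2
Maximum flow = 2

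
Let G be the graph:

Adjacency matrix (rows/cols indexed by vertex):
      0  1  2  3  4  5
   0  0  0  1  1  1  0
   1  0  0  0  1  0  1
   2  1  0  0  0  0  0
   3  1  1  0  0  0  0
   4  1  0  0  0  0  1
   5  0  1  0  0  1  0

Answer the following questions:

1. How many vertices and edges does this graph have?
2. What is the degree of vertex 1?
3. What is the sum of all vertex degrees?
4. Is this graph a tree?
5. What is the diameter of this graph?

Count: 6 vertices, 6 edges.
Vertex 1 has neighbors [3, 5], degree = 2.
Handshaking lemma: 2 * 6 = 12.
A tree on 6 vertices has 5 edges. This graph has 6 edges (1 extra). Not a tree.
Diameter (longest shortest path) = 3.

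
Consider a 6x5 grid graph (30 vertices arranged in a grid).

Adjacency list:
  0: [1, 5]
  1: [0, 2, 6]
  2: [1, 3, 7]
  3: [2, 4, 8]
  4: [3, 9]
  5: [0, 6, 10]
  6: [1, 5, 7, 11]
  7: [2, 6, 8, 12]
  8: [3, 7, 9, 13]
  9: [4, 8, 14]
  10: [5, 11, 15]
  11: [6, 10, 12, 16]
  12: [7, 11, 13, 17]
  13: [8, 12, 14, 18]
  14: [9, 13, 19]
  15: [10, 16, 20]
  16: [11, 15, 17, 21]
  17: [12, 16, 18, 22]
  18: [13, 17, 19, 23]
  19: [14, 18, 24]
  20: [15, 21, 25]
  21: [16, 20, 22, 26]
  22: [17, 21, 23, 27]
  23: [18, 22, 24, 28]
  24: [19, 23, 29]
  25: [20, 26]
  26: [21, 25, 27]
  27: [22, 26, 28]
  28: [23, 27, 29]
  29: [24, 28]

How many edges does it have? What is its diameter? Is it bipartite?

A 6x5 grid has 25 vertical edges and 24 horizontal edges.
Total edges = 25 + 24 = 49.
Diameter = (6-1) + (5-1) = 9 (corner to opposite corner).
Grid graphs are bipartite (checkerboard coloring).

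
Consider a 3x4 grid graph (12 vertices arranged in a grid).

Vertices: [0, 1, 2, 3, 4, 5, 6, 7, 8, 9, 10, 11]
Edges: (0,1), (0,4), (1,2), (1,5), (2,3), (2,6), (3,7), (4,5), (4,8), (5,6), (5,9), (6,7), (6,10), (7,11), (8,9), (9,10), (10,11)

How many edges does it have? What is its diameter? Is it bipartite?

A 3x4 grid has 8 vertical edges and 9 horizontal edges.
Total edges = 8 + 9 = 17.
Diameter = (3-1) + (4-1) = 5 (corner to opposite corner).
Grid graphs are bipartite (checkerboard coloring).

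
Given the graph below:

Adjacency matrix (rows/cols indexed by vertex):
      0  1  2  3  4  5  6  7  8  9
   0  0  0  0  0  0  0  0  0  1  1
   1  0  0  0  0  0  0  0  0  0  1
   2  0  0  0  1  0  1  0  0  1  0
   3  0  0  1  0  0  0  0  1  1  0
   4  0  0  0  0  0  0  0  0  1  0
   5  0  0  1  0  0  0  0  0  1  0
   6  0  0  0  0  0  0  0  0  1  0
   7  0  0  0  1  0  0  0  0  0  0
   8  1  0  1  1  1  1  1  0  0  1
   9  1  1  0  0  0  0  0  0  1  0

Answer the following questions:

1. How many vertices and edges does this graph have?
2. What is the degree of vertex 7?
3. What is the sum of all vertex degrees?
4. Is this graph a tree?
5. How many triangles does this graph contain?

Count: 10 vertices, 12 edges.
Vertex 7 has neighbors [3], degree = 1.
Handshaking lemma: 2 * 12 = 24.
A tree on 10 vertices has 9 edges. This graph has 12 edges (3 extra). Not a tree.
Number of triangles = 3.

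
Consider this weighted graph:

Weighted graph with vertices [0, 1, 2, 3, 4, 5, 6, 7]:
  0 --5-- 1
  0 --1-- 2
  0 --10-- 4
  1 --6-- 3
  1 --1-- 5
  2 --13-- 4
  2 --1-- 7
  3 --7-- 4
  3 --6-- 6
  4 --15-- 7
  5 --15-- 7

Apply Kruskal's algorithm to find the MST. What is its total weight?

Applying Kruskal's algorithm (sort edges by weight, add if no cycle):
  Add (0,2) w=1
  Add (1,5) w=1
  Add (2,7) w=1
  Add (0,1) w=5
  Add (1,3) w=6
  Add (3,6) w=6
  Add (3,4) w=7
  Skip (0,4) w=10 (creates cycle)
  Skip (2,4) w=13 (creates cycle)
  Skip (4,7) w=15 (creates cycle)
  Skip (5,7) w=15 (creates cycle)
MST weight = 27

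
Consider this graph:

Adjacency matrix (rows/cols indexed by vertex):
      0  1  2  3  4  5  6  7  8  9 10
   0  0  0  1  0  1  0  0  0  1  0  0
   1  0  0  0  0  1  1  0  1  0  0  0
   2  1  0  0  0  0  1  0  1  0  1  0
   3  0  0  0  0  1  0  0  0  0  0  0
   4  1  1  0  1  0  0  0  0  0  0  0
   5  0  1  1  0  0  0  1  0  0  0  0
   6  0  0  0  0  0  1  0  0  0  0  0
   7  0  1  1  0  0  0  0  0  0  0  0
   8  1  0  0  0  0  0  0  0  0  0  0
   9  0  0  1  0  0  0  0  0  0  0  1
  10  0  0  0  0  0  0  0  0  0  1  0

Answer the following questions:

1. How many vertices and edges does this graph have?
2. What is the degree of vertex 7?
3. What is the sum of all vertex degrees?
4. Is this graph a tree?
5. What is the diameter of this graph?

Count: 11 vertices, 12 edges.
Vertex 7 has neighbors [1, 2], degree = 2.
Handshaking lemma: 2 * 12 = 24.
A tree on 11 vertices has 10 edges. This graph has 12 edges (2 extra). Not a tree.
Diameter (longest shortest path) = 5.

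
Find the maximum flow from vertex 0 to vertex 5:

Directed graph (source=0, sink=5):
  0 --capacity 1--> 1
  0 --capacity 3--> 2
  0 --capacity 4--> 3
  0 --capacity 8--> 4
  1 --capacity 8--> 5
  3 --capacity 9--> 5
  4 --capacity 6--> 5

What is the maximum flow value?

Computing max flow:
  Flow on (0->1): 1/1
  Flow on (0->3): 4/4
  Flow on (0->4): 6/8
  Flow on (1->5): 1/8
  Flow on (3->5): 4/9
  Flow on (4->5): 6/6
Maximum flow = 11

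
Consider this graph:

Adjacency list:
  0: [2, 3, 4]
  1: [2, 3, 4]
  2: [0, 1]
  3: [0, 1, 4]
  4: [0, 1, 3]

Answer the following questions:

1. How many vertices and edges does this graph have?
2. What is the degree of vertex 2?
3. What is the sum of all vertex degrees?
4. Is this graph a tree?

Count: 5 vertices, 7 edges.
Vertex 2 has neighbors [0, 1], degree = 2.
Handshaking lemma: 2 * 7 = 14.
A tree on 5 vertices has 4 edges. This graph has 7 edges (3 extra). Not a tree.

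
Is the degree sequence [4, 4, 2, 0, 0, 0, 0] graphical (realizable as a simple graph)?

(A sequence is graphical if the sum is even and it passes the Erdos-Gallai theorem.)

Sum of degrees = 10. Sum is even but fails Erdos-Gallai. The sequence is NOT graphical.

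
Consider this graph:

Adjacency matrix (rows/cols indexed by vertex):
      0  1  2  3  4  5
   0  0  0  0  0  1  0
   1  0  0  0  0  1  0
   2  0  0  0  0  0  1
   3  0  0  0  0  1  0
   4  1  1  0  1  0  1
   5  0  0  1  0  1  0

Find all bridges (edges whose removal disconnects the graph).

A bridge is an edge whose removal increases the number of connected components.
Bridges found: (0,4), (1,4), (2,5), (3,4), (4,5)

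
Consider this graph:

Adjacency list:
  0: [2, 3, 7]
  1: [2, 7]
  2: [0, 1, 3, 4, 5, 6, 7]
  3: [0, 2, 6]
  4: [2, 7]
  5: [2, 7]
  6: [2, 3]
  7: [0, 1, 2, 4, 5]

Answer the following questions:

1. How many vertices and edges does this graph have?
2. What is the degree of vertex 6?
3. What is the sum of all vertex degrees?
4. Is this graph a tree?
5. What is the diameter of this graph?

Count: 8 vertices, 13 edges.
Vertex 6 has neighbors [2, 3], degree = 2.
Handshaking lemma: 2 * 13 = 26.
A tree on 8 vertices has 7 edges. This graph has 13 edges (6 extra). Not a tree.
Diameter (longest shortest path) = 2.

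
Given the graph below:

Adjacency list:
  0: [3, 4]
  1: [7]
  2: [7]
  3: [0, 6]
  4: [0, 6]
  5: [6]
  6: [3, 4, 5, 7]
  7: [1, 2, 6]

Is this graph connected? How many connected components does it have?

Checking connectivity: the graph has 1 connected component(s).
All vertices are reachable from each other. The graph IS connected.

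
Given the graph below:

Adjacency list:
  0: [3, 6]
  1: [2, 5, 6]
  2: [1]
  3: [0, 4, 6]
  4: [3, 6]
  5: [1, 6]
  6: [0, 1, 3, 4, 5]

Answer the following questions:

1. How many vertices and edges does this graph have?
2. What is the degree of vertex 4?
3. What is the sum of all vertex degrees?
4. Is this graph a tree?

Count: 7 vertices, 9 edges.
Vertex 4 has neighbors [3, 6], degree = 2.
Handshaking lemma: 2 * 9 = 18.
A tree on 7 vertices has 6 edges. This graph has 9 edges (3 extra). Not a tree.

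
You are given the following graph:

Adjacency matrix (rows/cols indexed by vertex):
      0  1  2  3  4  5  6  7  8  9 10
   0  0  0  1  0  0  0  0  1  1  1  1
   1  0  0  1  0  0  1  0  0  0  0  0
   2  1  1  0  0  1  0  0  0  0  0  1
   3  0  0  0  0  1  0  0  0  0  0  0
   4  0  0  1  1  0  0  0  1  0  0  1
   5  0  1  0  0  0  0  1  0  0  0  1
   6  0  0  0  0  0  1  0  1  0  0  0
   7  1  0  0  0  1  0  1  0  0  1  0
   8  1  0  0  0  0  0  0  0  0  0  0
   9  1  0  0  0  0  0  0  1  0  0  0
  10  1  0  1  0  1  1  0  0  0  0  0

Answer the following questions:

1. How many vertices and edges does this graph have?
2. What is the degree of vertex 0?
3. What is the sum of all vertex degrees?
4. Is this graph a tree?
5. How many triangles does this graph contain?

Count: 11 vertices, 16 edges.
Vertex 0 has neighbors [2, 7, 8, 9, 10], degree = 5.
Handshaking lemma: 2 * 16 = 32.
A tree on 11 vertices has 10 edges. This graph has 16 edges (6 extra). Not a tree.
Number of triangles = 3.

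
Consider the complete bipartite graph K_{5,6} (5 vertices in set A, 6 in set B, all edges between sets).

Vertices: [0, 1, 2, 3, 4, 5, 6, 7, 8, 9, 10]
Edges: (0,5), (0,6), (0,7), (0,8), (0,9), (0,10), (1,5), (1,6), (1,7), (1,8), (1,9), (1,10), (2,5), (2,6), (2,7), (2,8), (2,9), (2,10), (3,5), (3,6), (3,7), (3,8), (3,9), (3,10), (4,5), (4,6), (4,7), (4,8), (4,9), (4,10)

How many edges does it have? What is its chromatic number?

K_{5,6} has 5 * 6 = 30 edges.
Bipartite graphs have chromatic number 2 (color each partition differently).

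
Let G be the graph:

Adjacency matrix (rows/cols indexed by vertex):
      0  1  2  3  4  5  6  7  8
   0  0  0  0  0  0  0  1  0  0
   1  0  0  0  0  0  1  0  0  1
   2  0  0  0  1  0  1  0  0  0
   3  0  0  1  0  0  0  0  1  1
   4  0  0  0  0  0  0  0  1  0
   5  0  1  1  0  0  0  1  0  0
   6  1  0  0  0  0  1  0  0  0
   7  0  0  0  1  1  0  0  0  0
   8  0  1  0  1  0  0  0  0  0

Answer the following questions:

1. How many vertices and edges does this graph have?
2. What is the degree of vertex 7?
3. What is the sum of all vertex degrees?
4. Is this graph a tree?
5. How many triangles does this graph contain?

Count: 9 vertices, 9 edges.
Vertex 7 has neighbors [3, 4], degree = 2.
Handshaking lemma: 2 * 9 = 18.
A tree on 9 vertices has 8 edges. This graph has 9 edges (1 extra). Not a tree.
Number of triangles = 0.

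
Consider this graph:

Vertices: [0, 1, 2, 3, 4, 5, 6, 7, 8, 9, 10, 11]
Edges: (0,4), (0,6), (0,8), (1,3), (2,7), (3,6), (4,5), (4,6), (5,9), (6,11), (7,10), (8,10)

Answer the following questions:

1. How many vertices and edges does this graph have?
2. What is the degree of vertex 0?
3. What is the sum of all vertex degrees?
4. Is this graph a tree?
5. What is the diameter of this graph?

Count: 12 vertices, 12 edges.
Vertex 0 has neighbors [4, 6, 8], degree = 3.
Handshaking lemma: 2 * 12 = 24.
A tree on 12 vertices has 11 edges. This graph has 12 edges (1 extra). Not a tree.
Diameter (longest shortest path) = 7.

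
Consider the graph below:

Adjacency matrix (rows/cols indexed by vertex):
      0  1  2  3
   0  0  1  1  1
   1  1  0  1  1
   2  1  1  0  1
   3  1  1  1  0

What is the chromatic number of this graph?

The graph has a maximum clique of size 4 (lower bound on chromatic number).
A valid 4-coloring: {0: 0, 1: 1, 2: 2, 3: 3}.
Chromatic number = 4.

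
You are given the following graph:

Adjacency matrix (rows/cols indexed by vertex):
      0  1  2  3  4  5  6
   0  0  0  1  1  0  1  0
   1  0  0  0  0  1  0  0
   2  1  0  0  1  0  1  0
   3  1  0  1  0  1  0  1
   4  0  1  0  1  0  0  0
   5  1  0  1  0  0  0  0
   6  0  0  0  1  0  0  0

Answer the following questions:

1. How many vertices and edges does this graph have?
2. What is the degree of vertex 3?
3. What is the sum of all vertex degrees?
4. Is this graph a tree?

Count: 7 vertices, 8 edges.
Vertex 3 has neighbors [0, 2, 4, 6], degree = 4.
Handshaking lemma: 2 * 8 = 16.
A tree on 7 vertices has 6 edges. This graph has 8 edges (2 extra). Not a tree.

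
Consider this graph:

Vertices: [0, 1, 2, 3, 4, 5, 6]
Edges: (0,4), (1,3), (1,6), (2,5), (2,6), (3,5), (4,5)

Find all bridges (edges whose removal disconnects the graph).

A bridge is an edge whose removal increases the number of connected components.
Bridges found: (0,4), (4,5)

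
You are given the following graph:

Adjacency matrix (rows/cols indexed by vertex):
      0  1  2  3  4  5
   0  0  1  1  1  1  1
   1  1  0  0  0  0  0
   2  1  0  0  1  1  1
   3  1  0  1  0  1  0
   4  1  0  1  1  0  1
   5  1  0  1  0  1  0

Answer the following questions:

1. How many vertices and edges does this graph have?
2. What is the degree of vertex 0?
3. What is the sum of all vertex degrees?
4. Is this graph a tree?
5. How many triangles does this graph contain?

Count: 6 vertices, 10 edges.
Vertex 0 has neighbors [1, 2, 3, 4, 5], degree = 5.
Handshaking lemma: 2 * 10 = 20.
A tree on 6 vertices has 5 edges. This graph has 10 edges (5 extra). Not a tree.
Number of triangles = 7.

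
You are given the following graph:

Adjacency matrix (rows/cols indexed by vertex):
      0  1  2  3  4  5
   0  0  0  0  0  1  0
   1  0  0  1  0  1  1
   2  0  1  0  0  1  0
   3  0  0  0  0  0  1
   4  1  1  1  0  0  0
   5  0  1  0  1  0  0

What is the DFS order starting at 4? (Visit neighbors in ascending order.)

DFS from vertex 4 (neighbors processed in ascending order):
Visit order: 4, 0, 1, 2, 5, 3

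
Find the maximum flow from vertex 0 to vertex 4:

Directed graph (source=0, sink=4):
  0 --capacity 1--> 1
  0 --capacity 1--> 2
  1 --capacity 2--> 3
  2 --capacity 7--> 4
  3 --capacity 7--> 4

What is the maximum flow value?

Computing max flow:
  Flow on (0->1): 1/1
  Flow on (0->2): 1/1
  Flow on (1->3): 1/2
  Flow on (2->4): 1/7
  Flow on (3->4): 1/7
Maximum flow = 2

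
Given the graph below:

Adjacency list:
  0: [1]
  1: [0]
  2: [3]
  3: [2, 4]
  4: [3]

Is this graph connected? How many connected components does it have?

Checking connectivity: the graph has 2 connected component(s).
Components: [[0, 1], [2, 3, 4]]. The graph is NOT connected.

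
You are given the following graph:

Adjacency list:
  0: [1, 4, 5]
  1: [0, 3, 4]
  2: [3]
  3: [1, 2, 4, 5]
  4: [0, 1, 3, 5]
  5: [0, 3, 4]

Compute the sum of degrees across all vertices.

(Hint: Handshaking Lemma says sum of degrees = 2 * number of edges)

Count edges: 9 edges.
By Handshaking Lemma: sum of degrees = 2 * 9 = 18.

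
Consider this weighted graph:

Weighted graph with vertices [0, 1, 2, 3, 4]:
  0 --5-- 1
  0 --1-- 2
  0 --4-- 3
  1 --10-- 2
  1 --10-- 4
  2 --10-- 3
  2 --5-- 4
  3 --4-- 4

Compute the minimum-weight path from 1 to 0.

Using Dijkstra's algorithm from vertex 1:
Shortest path: 1 -> 0
Total weight: 5 = 5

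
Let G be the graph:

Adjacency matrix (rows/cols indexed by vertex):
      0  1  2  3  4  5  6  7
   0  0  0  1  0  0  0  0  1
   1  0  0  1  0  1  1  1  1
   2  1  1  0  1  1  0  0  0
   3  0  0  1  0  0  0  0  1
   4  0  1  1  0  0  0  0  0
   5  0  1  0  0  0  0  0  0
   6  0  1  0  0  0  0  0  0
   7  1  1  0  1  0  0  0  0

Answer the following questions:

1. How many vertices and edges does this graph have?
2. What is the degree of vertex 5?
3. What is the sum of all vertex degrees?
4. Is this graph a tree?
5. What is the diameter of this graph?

Count: 8 vertices, 10 edges.
Vertex 5 has neighbors [1], degree = 1.
Handshaking lemma: 2 * 10 = 20.
A tree on 8 vertices has 7 edges. This graph has 10 edges (3 extra). Not a tree.
Diameter (longest shortest path) = 3.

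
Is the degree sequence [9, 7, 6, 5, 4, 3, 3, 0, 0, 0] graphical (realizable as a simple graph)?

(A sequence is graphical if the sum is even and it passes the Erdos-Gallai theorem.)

Sum of degrees = 37. Sum is odd, so the sequence is NOT graphical.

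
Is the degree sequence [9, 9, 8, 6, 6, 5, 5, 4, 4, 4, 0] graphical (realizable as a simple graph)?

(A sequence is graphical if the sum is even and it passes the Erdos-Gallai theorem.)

Sum of degrees = 60. Sum is even and passes Erdos-Gallai. The sequence IS graphical.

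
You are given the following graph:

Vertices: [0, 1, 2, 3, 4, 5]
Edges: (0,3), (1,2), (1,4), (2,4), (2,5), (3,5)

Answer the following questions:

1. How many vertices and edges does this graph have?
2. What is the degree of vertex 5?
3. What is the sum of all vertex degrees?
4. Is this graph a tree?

Count: 6 vertices, 6 edges.
Vertex 5 has neighbors [2, 3], degree = 2.
Handshaking lemma: 2 * 6 = 12.
A tree on 6 vertices has 5 edges. This graph has 6 edges (1 extra). Not a tree.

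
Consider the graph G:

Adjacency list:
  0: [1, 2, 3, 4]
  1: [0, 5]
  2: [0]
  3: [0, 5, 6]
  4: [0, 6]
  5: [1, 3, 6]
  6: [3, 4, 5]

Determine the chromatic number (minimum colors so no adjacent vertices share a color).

The graph has a maximum clique of size 3 (lower bound on chromatic number).
A valid 3-coloring: {0: 0, 1: 1, 2: 1, 3: 1, 4: 1, 5: 0, 6: 2}.
Chromatic number = 3.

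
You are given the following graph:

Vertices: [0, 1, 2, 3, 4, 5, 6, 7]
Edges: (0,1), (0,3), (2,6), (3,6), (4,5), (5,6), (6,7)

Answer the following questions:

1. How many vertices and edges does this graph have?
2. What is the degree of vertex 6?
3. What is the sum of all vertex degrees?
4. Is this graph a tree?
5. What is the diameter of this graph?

Count: 8 vertices, 7 edges.
Vertex 6 has neighbors [2, 3, 5, 7], degree = 4.
Handshaking lemma: 2 * 7 = 14.
A graph is a tree iff it is connected and has exactly n-1 edges. This graph is connected (all 8 vertices in one component) and has 8-1 = 7 edges. It is a tree.
Diameter (longest shortest path) = 5.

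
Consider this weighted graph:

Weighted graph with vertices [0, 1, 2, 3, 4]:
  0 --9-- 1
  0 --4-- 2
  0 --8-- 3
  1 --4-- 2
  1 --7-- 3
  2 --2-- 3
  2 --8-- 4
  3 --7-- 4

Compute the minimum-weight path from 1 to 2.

Using Dijkstra's algorithm from vertex 1:
Shortest path: 1 -> 2
Total weight: 4 = 4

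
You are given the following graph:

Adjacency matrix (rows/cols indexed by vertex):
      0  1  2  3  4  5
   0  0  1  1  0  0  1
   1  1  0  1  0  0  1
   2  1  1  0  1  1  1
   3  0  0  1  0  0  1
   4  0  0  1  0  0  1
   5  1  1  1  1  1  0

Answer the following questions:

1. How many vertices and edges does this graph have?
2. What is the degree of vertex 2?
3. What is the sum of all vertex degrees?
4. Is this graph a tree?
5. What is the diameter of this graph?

Count: 6 vertices, 10 edges.
Vertex 2 has neighbors [0, 1, 3, 4, 5], degree = 5.
Handshaking lemma: 2 * 10 = 20.
A tree on 6 vertices has 5 edges. This graph has 10 edges (5 extra). Not a tree.
Diameter (longest shortest path) = 2.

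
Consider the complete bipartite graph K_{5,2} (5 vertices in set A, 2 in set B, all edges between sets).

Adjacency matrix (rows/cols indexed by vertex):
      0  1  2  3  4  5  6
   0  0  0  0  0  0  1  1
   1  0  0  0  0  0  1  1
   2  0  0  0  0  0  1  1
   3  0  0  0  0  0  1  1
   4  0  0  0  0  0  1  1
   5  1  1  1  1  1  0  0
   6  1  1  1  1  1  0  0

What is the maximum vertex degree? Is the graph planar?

Set-A vertices have degree 2; set-B vertices have degree 5. Maximum degree = max(5,2) = 5.
min(5,2) <= 2, so K_{5,2} avoids a K_{3,3} subdivision and is planar.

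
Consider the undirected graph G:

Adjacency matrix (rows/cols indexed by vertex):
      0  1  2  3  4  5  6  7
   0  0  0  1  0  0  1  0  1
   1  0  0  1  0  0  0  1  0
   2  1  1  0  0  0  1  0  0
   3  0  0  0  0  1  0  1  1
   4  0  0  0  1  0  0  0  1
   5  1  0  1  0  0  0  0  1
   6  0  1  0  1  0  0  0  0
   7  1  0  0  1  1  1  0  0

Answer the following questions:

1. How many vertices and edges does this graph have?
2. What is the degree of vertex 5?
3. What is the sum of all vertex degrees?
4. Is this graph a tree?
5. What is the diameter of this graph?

Count: 8 vertices, 11 edges.
Vertex 5 has neighbors [0, 2, 7], degree = 3.
Handshaking lemma: 2 * 11 = 22.
A tree on 8 vertices has 7 edges. This graph has 11 edges (4 extra). Not a tree.
Diameter (longest shortest path) = 3.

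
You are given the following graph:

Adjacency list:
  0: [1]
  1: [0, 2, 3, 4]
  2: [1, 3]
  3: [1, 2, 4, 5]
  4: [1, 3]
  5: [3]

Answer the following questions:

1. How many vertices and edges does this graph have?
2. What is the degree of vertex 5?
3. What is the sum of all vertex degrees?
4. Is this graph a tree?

Count: 6 vertices, 7 edges.
Vertex 5 has neighbors [3], degree = 1.
Handshaking lemma: 2 * 7 = 14.
A tree on 6 vertices has 5 edges. This graph has 7 edges (2 extra). Not a tree.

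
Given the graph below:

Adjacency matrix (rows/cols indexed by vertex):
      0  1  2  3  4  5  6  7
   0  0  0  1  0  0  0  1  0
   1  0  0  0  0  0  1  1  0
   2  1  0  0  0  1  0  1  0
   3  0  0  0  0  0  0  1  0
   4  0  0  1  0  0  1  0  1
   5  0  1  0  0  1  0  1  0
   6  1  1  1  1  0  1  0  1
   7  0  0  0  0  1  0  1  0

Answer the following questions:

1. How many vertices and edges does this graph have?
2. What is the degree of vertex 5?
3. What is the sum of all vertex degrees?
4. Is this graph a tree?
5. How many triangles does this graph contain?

Count: 8 vertices, 11 edges.
Vertex 5 has neighbors [1, 4, 6], degree = 3.
Handshaking lemma: 2 * 11 = 22.
A tree on 8 vertices has 7 edges. This graph has 11 edges (4 extra). Not a tree.
Number of triangles = 2.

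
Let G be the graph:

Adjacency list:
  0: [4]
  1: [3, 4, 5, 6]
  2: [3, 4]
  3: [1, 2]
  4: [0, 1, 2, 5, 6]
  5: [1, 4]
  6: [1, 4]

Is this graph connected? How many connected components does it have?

Checking connectivity: the graph has 1 connected component(s).
All vertices are reachable from each other. The graph IS connected.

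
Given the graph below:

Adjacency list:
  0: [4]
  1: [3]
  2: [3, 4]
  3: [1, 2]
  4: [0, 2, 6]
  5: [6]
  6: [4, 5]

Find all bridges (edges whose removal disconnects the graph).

A bridge is an edge whose removal increases the number of connected components.
Bridges found: (0,4), (1,3), (2,3), (2,4), (4,6), (5,6)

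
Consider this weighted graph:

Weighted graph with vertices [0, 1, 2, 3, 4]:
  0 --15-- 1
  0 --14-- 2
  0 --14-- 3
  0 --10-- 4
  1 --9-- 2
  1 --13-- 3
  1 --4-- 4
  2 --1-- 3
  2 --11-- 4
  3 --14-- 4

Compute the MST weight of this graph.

Applying Kruskal's algorithm (sort edges by weight, add if no cycle):
  Add (2,3) w=1
  Add (1,4) w=4
  Add (1,2) w=9
  Add (0,4) w=10
  Skip (2,4) w=11 (creates cycle)
  Skip (1,3) w=13 (creates cycle)
  Skip (0,2) w=14 (creates cycle)
  Skip (0,3) w=14 (creates cycle)
  Skip (3,4) w=14 (creates cycle)
  Skip (0,1) w=15 (creates cycle)
MST weight = 24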